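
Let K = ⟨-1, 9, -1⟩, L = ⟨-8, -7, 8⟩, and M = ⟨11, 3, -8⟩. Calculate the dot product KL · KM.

KL = L − K = (-7, -16, 9)
KM = M − K = (12, -6, -7)
KL · KM = (-7)·12 + (-16)·(-6) + 9·(-7) = -84 + 96 - 63 = -51

-51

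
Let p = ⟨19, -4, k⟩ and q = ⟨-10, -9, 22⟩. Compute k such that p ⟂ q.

p · q = 19·(-10) + (-4)·(-9) + k·22 = -154 + 22k
Set equal to 0: 22k = 154, so k = 7.

7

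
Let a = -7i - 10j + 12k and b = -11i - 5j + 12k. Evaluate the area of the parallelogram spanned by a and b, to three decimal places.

107.373

i: (-10)·12 - 12·(-5) = -120 - (-60) = -60
j: 12·(-11) - (-7)·12 = -132 - (-84) = -48
k: (-7)·(-5) - (-10)·(-11) = 35 - 110 = -75
a × b = (-60, -48, -75)
|a × b| = √((-60)² + (-48)² + (-75)²) = √11529 ≈ 107.3732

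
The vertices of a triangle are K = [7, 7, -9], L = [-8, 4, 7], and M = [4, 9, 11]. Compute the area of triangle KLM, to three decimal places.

KL = (-15, -3, 16),  KM = (-3, 2, 20)
i: (-3)·20 - 16·2 = -60 - 32 = -92
j: 16·(-3) - (-15)·20 = -48 - (-300) = 252
k: (-15)·2 - (-3)·(-3) = -30 - 9 = -39
KL × KM = (-92, 252, -39)
|KL × KM| = √73489 ≈ 271.0885
area = ½ · 271.0885 ≈ 135.544

135.544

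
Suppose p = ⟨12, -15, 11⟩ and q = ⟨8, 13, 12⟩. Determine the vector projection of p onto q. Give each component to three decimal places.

p · q = 12·8 + (-15)·13 + 11·12 = 96 - 195 + 132 = 33
|q|² = 64 + 169 + 144 = 377
proj_q p = (33/377) · (8, 13, 12) ≈ (0.700, 1.138, 1.050)

(0.700, 1.138, 1.050)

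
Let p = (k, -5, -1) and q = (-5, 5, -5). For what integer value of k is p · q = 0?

p · q = k·(-5) + (-5)·5 + (-1)·(-5) = -20 - 5k
Set equal to 0: -5k = 20, so k = -4.

-4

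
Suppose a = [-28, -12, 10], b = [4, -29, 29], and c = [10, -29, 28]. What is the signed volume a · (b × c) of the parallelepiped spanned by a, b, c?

-1208

b × c:
i: (-29)·28 - 29·(-29) = -812 - (-841) = 29
j: 29·10 - 4·28 = 290 - 112 = 178
k: 4·(-29) - (-29)·10 = -116 - (-290) = 174
b × c = (29, 178, 174)
a · (b × c) = (-28)·29 + (-12)·178 + 10·174 = -812 - 2136 + 1740 = -1208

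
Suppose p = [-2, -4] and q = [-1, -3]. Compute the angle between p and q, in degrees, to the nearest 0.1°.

p · q = (-2)·(-1) + (-4)·(-3) = 2 + 12 = 14
|p|² = 4 + 16 = 20,  |p| = √20 ≈ 4.472136
|q|² = 1 + 9 = 10,  |q| = √10 ≈ 3.162278
cos θ = 14 / (4.472136 · 3.162278) ≈ 0.98995
θ = arccos(0.98995) ≈ 8.1°

8.1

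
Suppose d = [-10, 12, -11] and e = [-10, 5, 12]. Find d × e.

i: 12·12 - (-11)·5 = 144 - (-55) = 199
j: (-11)·(-10) - (-10)·12 = 110 - (-120) = 230
k: (-10)·5 - 12·(-10) = -50 - (-120) = 70
d × e = (199, 230, 70)

(199, 230, 70)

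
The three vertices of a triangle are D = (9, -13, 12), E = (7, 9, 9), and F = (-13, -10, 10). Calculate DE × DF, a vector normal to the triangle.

(-35, 62, 478)

DE = (-2, 22, -3)
DF = (-22, 3, -2)
i: 22·(-2) - (-3)·3 = -44 - (-9) = -35
j: (-3)·(-22) - (-2)·(-2) = 66 - 4 = 62
k: (-2)·3 - 22·(-22) = -6 - (-484) = 478
DE × DF = (-35, 62, 478)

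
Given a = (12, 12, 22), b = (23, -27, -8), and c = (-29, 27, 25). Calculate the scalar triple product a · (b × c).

-13188

b × c:
i: (-27)·25 - (-8)·27 = -675 - (-216) = -459
j: (-8)·(-29) - 23·25 = 232 - 575 = -343
k: 23·27 - (-27)·(-29) = 621 - 783 = -162
b × c = (-459, -343, -162)
a · (b × c) = 12·(-459) + 12·(-343) + 22·(-162) = -5508 - 4116 - 3564 = -13188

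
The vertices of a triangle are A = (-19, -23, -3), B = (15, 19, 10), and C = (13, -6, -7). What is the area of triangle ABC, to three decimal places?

AB = (34, 42, 13),  AC = (32, 17, -4)
i: 42·(-4) - 13·17 = -168 - 221 = -389
j: 13·32 - 34·(-4) = 416 - (-136) = 552
k: 34·17 - 42·32 = 578 - 1344 = -766
AB × AC = (-389, 552, -766)
|AB × AC| = √1042781 ≈ 1021.1665
area = ½ · 1021.1665 ≈ 510.583

510.583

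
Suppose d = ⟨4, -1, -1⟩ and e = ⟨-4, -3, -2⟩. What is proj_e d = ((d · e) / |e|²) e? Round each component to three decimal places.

d · e = 4·(-4) + (-1)·(-3) + (-1)·(-2) = -16 + 3 + 2 = -11
|e|² = 16 + 9 + 4 = 29
proj_e d = (-11/29) · (-4, -3, -2) ≈ (1.517, 1.138, 0.759)

(1.517, 1.138, 0.759)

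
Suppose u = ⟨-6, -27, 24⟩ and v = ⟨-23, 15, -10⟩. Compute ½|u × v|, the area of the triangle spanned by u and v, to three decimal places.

471.213

i: (-27)·(-10) - 24·15 = 270 - 360 = -90
j: 24·(-23) - (-6)·(-10) = -552 - 60 = -612
k: (-6)·15 - (-27)·(-23) = -90 - 621 = -711
u × v = (-90, -612, -711)
|u × v| = √((-90)² + (-612)² + (-711)²) = √888165 ≈ 942.4251
area = ½ · 942.4251 ≈ 471.213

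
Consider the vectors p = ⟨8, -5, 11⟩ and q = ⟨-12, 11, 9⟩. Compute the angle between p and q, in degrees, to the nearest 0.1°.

p · q = 8·(-12) + (-5)·11 + 11·9 = -96 - 55 + 99 = -52
|p|² = 64 + 25 + 121 = 210,  |p| = √210 ≈ 14.491377
|q|² = 144 + 121 + 81 = 346,  |q| = √346 ≈ 18.601075
cos θ = -52 / (14.491377 · 18.601075) ≈ -0.19291
θ = arccos(-0.19291) ≈ 101.1°

101.1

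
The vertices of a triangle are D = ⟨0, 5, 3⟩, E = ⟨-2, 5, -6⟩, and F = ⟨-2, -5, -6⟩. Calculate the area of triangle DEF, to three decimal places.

46.098

DE = (-2, 0, -9),  DF = (-2, -10, -9)
i: 0·(-9) - (-9)·(-10) = 0 - 90 = -90
j: (-9)·(-2) - (-2)·(-9) = 18 - 18 = 0
k: (-2)·(-10) - 0·(-2) = 20 - 0 = 20
DE × DF = (-90, 0, 20)
|DE × DF| = √8500 ≈ 92.1954
area = ½ · 92.1954 ≈ 46.098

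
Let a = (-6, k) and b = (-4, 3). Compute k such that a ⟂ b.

-8

a · b = (-6)·(-4) + k·3 = 24 + 3k
Set equal to 0: 3k = -24, so k = -8.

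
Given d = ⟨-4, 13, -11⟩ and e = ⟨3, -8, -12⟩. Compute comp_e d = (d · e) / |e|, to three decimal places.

1.086

d · e = (-4)·3 + 13·(-8) + (-11)·(-12) = -12 - 104 + 132 = 16
|e| = √(9 + 64 + 144) = √217 ≈ 14.7309
comp_e d = 16 / √217 ≈ 1.086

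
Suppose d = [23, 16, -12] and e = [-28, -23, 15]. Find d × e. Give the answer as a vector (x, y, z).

(-36, -9, -81)

i: 16·15 - (-12)·(-23) = 240 - 276 = -36
j: (-12)·(-28) - 23·15 = 336 - 345 = -9
k: 23·(-23) - 16·(-28) = -529 - (-448) = -81
d × e = (-36, -9, -81)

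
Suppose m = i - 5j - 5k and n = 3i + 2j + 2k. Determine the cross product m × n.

(0, -17, 17)

i: (-5)·2 - (-5)·2 = -10 - (-10) = 0
j: (-5)·3 - 1·2 = -15 - 2 = -17
k: 1·2 - (-5)·3 = 2 - (-15) = 17
m × n = (0, -17, 17)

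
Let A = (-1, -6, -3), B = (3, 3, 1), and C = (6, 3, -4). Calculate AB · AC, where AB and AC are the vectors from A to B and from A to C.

105

AB = B − A = (4, 9, 4)
AC = C − A = (7, 9, -1)
AB · AC = 4·7 + 9·9 + 4·(-1) = 28 + 81 - 4 = 105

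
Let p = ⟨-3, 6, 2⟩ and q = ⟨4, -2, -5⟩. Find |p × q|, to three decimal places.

i: 6·(-5) - 2·(-2) = -30 - (-4) = -26
j: 2·4 - (-3)·(-5) = 8 - 15 = -7
k: (-3)·(-2) - 6·4 = 6 - 24 = -18
p × q = (-26, -7, -18)
|p × q| = √((-26)² + (-7)² + (-18)²) = √1049 ≈ 32.3883

32.388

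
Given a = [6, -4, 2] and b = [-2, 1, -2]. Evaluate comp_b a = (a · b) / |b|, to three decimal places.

a · b = 6·(-2) + (-4)·1 + 2·(-2) = -12 - 4 - 4 = -20
|b| = √(4 + 1 + 4) = √9 ≈ 3.0000
comp_b a = -20 / √9 ≈ -6.667

-6.667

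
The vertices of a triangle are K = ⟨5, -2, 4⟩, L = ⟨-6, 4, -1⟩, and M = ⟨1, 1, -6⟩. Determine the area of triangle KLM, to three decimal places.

KL = (-11, 6, -5),  KM = (-4, 3, -10)
i: 6·(-10) - (-5)·3 = -60 - (-15) = -45
j: (-5)·(-4) - (-11)·(-10) = 20 - 110 = -90
k: (-11)·3 - 6·(-4) = -33 - (-24) = -9
KL × KM = (-45, -90, -9)
|KL × KM| = √10206 ≈ 101.0247
area = ½ · 101.0247 ≈ 50.512

50.512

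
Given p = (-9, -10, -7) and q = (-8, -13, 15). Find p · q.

97

p · q = (-9)·(-8) + (-10)·(-13) + (-7)·15 = 72 + 130 - 105 = 97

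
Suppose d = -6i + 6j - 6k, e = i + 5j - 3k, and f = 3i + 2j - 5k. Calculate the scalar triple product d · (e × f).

168

e × f:
i: 5·(-5) - (-3)·2 = -25 - (-6) = -19
j: (-3)·3 - 1·(-5) = -9 - (-5) = -4
k: 1·2 - 5·3 = 2 - 15 = -13
e × f = (-19, -4, -13)
d · (e × f) = (-6)·(-19) + 6·(-4) + (-6)·(-13) = 114 - 24 + 78 = 168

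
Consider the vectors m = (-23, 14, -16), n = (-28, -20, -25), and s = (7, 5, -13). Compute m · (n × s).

n × s:
i: (-20)·(-13) - (-25)·5 = 260 - (-125) = 385
j: (-25)·7 - (-28)·(-13) = -175 - 364 = -539
k: (-28)·5 - (-20)·7 = -140 - (-140) = 0
n × s = (385, -539, 0)
m · (n × s) = (-23)·385 + 14·(-539) + (-16)·0 = -8855 - 7546 + 0 = -16401

-16401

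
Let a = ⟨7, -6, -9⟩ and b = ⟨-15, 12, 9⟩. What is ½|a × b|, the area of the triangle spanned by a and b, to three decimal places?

45.100

i: (-6)·9 - (-9)·12 = -54 - (-108) = 54
j: (-9)·(-15) - 7·9 = 135 - 63 = 72
k: 7·12 - (-6)·(-15) = 84 - 90 = -6
a × b = (54, 72, -6)
|a × b| = √(54² + 72² + (-6)²) = √8136 ≈ 90.1998
area = ½ · 90.1998 ≈ 45.100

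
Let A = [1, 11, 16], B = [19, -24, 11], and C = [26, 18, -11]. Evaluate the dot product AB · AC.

AB = B − A = (18, -35, -5)
AC = C − A = (25, 7, -27)
AB · AC = 18·25 + (-35)·7 + (-5)·(-27) = 450 - 245 + 135 = 340

340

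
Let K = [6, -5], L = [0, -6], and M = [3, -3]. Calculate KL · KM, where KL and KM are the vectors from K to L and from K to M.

16

KL = L − K = (-6, -1)
KM = M − K = (-3, 2)
KL · KM = (-6)·(-3) + (-1)·2 = 18 - 2 = 16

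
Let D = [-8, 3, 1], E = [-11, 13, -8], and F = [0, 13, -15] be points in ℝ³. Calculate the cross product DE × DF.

DE = (-3, 10, -9)
DF = (8, 10, -16)
i: 10·(-16) - (-9)·10 = -160 - (-90) = -70
j: (-9)·8 - (-3)·(-16) = -72 - 48 = -120
k: (-3)·10 - 10·8 = -30 - 80 = -110
DE × DF = (-70, -120, -110)

(-70, -120, -110)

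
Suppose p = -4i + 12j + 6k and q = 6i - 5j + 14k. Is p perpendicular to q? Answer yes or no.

p · q = (-4)·6 + 12·(-5) + 6·14 = -24 - 60 + 84 = 0
Zero, so the vectors are orthogonal.

yes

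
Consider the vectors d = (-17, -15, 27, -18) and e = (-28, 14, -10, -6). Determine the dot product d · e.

104

d · e = (-17)·(-28) + (-15)·14 + 27·(-10) + (-18)·(-6) = 476 - 210 - 270 + 108 = 104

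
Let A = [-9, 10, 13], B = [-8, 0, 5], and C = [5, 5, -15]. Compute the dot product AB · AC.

AB = B − A = (1, -10, -8)
AC = C − A = (14, -5, -28)
AB · AC = 1·14 + (-10)·(-5) + (-8)·(-28) = 14 + 50 + 224 = 288

288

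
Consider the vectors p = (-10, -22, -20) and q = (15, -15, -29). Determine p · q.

p · q = (-10)·15 + (-22)·(-15) + (-20)·(-29) = -150 + 330 + 580 = 760

760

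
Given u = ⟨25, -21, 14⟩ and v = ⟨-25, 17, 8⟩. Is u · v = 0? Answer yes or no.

u · v = 25·(-25) + (-21)·17 + 14·8 = -625 - 357 + 112 = -870
Nonzero, so the vectors are not orthogonal.

no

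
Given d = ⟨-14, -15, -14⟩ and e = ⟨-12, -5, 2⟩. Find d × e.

i: (-15)·2 - (-14)·(-5) = -30 - 70 = -100
j: (-14)·(-12) - (-14)·2 = 168 - (-28) = 196
k: (-14)·(-5) - (-15)·(-12) = 70 - 180 = -110
d × e = (-100, 196, -110)

(-100, 196, -110)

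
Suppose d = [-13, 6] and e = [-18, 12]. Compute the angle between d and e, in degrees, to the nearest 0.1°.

8.9

d · e = (-13)·(-18) + 6·12 = 234 + 72 = 306
|d|² = 169 + 36 = 205,  |d| = √205 ≈ 14.317821
|e|² = 324 + 144 = 468,  |e| = √468 ≈ 21.633308
cos θ = 306 / (14.317821 · 21.633308) ≈ 0.98792
θ = arccos(0.98792) ≈ 8.9°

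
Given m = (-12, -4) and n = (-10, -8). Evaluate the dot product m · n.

152

m · n = (-12)·(-10) + (-4)·(-8) = 120 + 32 = 152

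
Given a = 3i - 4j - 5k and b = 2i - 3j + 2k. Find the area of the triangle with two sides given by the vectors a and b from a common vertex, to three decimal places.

i: (-4)·2 - (-5)·(-3) = -8 - 15 = -23
j: (-5)·2 - 3·2 = -10 - 6 = -16
k: 3·(-3) - (-4)·2 = -9 - (-8) = -1
a × b = (-23, -16, -1)
|a × b| = √((-23)² + (-16)² + (-1)²) = √786 ≈ 28.0357
area = ½ · 28.0357 ≈ 14.018

14.018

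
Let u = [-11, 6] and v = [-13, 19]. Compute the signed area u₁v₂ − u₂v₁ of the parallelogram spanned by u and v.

(-11)·19 - 6·(-13) = -209 - (-78) = -131

-131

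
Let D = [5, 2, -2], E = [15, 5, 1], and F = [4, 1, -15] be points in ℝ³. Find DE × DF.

(-36, 127, -7)

DE = (10, 3, 3)
DF = (-1, -1, -13)
i: 3·(-13) - 3·(-1) = -39 - (-3) = -36
j: 3·(-1) - 10·(-13) = -3 - (-130) = 127
k: 10·(-1) - 3·(-1) = -10 - (-3) = -7
DE × DF = (-36, 127, -7)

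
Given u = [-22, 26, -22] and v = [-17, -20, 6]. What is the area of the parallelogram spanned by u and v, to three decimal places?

1055.754

i: 26·6 - (-22)·(-20) = 156 - 440 = -284
j: (-22)·(-17) - (-22)·6 = 374 - (-132) = 506
k: (-22)·(-20) - 26·(-17) = 440 - (-442) = 882
u × v = (-284, 506, 882)
|u × v| = √((-284)² + 506² + 882²) = √1114616 ≈ 1055.7538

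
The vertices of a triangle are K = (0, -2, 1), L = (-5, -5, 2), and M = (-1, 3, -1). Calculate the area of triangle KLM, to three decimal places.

15.050

KL = (-5, -3, 1),  KM = (-1, 5, -2)
i: (-3)·(-2) - 1·5 = 6 - 5 = 1
j: 1·(-1) - (-5)·(-2) = -1 - 10 = -11
k: (-5)·5 - (-3)·(-1) = -25 - 3 = -28
KL × KM = (1, -11, -28)
|KL × KM| = √906 ≈ 30.0998
area = ½ · 30.0998 ≈ 15.050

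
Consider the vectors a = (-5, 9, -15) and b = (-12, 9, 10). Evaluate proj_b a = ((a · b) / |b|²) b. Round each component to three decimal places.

(0.332, -0.249, -0.277)

a · b = (-5)·(-12) + 9·9 + (-15)·10 = 60 + 81 - 150 = -9
|b|² = 144 + 81 + 100 = 325
proj_b a = (-9/325) · (-12, 9, 10) ≈ (0.332, -0.249, -0.277)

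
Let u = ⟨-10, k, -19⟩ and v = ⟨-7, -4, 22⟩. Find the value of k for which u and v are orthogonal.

-87

u · v = (-10)·(-7) + k·(-4) + (-19)·22 = -348 - 4k
Set equal to 0: -4k = 348, so k = -87.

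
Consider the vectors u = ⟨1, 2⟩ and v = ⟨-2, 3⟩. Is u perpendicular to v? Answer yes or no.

u · v = 1·(-2) + 2·3 = -2 + 6 = 4
Nonzero, so the vectors are not orthogonal.

no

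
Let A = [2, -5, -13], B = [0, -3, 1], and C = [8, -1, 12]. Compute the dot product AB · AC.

AB = B − A = (-2, 2, 14)
AC = C − A = (6, 4, 25)
AB · AC = (-2)·6 + 2·4 + 14·25 = -12 + 8 + 350 = 346

346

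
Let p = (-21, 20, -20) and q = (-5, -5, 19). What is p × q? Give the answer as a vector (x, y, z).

(280, 499, 205)

i: 20·19 - (-20)·(-5) = 380 - 100 = 280
j: (-20)·(-5) - (-21)·19 = 100 - (-399) = 499
k: (-21)·(-5) - 20·(-5) = 105 - (-100) = 205
p × q = (280, 499, 205)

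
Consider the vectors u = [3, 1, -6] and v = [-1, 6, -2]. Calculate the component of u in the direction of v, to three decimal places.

u · v = 3·(-1) + 1·6 + (-6)·(-2) = -3 + 6 + 12 = 15
|v| = √(1 + 36 + 4) = √41 ≈ 6.4031
comp_v u = 15 / √41 ≈ 2.343

2.343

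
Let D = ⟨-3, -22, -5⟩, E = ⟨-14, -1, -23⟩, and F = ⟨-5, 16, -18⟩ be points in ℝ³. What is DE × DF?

DE = (-11, 21, -18)
DF = (-2, 38, -13)
i: 21·(-13) - (-18)·38 = -273 - (-684) = 411
j: (-18)·(-2) - (-11)·(-13) = 36 - 143 = -107
k: (-11)·38 - 21·(-2) = -418 - (-42) = -376
DE × DF = (411, -107, -376)

(411, -107, -376)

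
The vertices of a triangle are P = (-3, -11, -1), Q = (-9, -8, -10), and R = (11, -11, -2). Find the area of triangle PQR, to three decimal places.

PQ = (-6, 3, -9),  PR = (14, 0, -1)
i: 3·(-1) - (-9)·0 = -3 - 0 = -3
j: (-9)·14 - (-6)·(-1) = -126 - 6 = -132
k: (-6)·0 - 3·14 = 0 - 42 = -42
PQ × PR = (-3, -132, -42)
|PQ × PR| = √19197 ≈ 138.5532
area = ½ · 138.5532 ≈ 69.277

69.277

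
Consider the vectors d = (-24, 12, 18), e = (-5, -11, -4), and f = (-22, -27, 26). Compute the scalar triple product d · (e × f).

e × f:
i: (-11)·26 - (-4)·(-27) = -286 - 108 = -394
j: (-4)·(-22) - (-5)·26 = 88 - (-130) = 218
k: (-5)·(-27) - (-11)·(-22) = 135 - 242 = -107
e × f = (-394, 218, -107)
d · (e × f) = (-24)·(-394) + 12·218 + 18·(-107) = 9456 + 2616 - 1926 = 10146

10146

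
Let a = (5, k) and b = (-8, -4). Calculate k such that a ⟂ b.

-10

a · b = 5·(-8) + k·(-4) = -40 - 4k
Set equal to 0: -4k = 40, so k = -10.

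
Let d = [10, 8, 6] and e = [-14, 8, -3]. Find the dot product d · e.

-94

d · e = 10·(-14) + 8·8 + 6·(-3) = -140 + 64 - 18 = -94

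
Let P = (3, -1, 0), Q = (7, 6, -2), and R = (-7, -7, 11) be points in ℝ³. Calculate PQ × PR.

PQ = (4, 7, -2)
PR = (-10, -6, 11)
i: 7·11 - (-2)·(-6) = 77 - 12 = 65
j: (-2)·(-10) - 4·11 = 20 - 44 = -24
k: 4·(-6) - 7·(-10) = -24 - (-70) = 46
PQ × PR = (65, -24, 46)

(65, -24, 46)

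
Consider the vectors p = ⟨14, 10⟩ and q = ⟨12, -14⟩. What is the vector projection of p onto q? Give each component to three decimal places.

p · q = 14·12 + 10·(-14) = 168 - 140 = 28
|q|² = 144 + 196 = 340
proj_q p = (28/340) · (12, -14) ≈ (0.988, -1.153)

(0.988, -1.153)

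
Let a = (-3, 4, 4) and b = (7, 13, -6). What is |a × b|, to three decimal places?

i: 4·(-6) - 4·13 = -24 - 52 = -76
j: 4·7 - (-3)·(-6) = 28 - 18 = 10
k: (-3)·13 - 4·7 = -39 - 28 = -67
a × b = (-76, 10, -67)
|a × b| = √((-76)² + 10² + (-67)²) = √10365 ≈ 101.8086

101.809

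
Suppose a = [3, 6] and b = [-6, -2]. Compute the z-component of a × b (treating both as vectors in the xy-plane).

3·(-2) - 6·(-6) = -6 - (-36) = 30

30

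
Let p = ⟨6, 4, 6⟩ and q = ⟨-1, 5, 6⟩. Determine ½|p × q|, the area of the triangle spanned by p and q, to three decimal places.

27.185

i: 4·6 - 6·5 = 24 - 30 = -6
j: 6·(-1) - 6·6 = -6 - 36 = -42
k: 6·5 - 4·(-1) = 30 - (-4) = 34
p × q = (-6, -42, 34)
|p × q| = √((-6)² + (-42)² + 34²) = √2956 ≈ 54.3691
area = ½ · 54.3691 ≈ 27.185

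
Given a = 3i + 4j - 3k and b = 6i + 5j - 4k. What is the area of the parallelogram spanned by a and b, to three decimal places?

i: 4·(-4) - (-3)·5 = -16 - (-15) = -1
j: (-3)·6 - 3·(-4) = -18 - (-12) = -6
k: 3·5 - 4·6 = 15 - 24 = -9
a × b = (-1, -6, -9)
|a × b| = √((-1)² + (-6)² + (-9)²) = √118 ≈ 10.8628

10.863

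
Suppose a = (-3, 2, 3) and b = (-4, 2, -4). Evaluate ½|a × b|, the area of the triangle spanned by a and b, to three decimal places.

13.928

i: 2·(-4) - 3·2 = -8 - 6 = -14
j: 3·(-4) - (-3)·(-4) = -12 - 12 = -24
k: (-3)·2 - 2·(-4) = -6 - (-8) = 2
a × b = (-14, -24, 2)
|a × b| = √((-14)² + (-24)² + 2²) = √776 ≈ 27.8568
area = ½ · 27.8568 ≈ 13.928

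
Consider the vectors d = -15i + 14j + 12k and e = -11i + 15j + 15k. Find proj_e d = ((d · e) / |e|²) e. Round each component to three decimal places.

(-10.692, 14.580, 14.580)

d · e = (-15)·(-11) + 14·15 + 12·15 = 165 + 210 + 180 = 555
|e|² = 121 + 225 + 225 = 571
proj_e d = (555/571) · (-11, 15, 15) ≈ (-10.692, 14.580, 14.580)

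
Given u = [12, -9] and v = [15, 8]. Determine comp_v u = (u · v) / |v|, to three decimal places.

6.353

u · v = 12·15 + (-9)·8 = 180 - 72 = 108
|v| = √(225 + 64) = √289 ≈ 17.0000
comp_v u = 108 / √289 ≈ 6.353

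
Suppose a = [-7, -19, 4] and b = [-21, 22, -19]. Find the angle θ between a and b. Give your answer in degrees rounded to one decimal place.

118.0

a · b = (-7)·(-21) + (-19)·22 + 4·(-19) = 147 - 418 - 76 = -347
|a|² = 49 + 361 + 16 = 426,  |a| = √426 ≈ 20.639767
|b|² = 441 + 484 + 361 = 1286,  |b| = √1286 ≈ 35.860842
cos θ = -347 / (20.639767 · 35.860842) ≈ -0.46882
θ = arccos(-0.46882) ≈ 118.0°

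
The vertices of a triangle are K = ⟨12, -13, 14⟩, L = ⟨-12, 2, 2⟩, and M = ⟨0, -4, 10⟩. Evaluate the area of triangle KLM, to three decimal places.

KL = (-24, 15, -12),  KM = (-12, 9, -4)
i: 15·(-4) - (-12)·9 = -60 - (-108) = 48
j: (-12)·(-12) - (-24)·(-4) = 144 - 96 = 48
k: (-24)·9 - 15·(-12) = -216 - (-180) = -36
KL × KM = (48, 48, -36)
|KL × KM| = √5904 ≈ 76.8375
area = ½ · 76.8375 ≈ 38.419

38.419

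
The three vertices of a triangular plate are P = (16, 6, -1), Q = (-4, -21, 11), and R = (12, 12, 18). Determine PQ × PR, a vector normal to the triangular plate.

PQ = (-20, -27, 12)
PR = (-4, 6, 19)
i: (-27)·19 - 12·6 = -513 - 72 = -585
j: 12·(-4) - (-20)·19 = -48 - (-380) = 332
k: (-20)·6 - (-27)·(-4) = -120 - 108 = -228
PQ × PR = (-585, 332, -228)

(-585, 332, -228)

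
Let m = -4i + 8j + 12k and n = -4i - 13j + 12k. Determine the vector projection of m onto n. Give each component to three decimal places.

(-0.681, -2.213, 2.043)

m · n = (-4)·(-4) + 8·(-13) + 12·12 = 16 - 104 + 144 = 56
|n|² = 16 + 169 + 144 = 329
proj_n m = (56/329) · (-4, -13, 12) ≈ (-0.681, -2.213, 2.043)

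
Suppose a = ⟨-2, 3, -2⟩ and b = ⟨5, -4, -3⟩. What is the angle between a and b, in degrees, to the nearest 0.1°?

a · b = (-2)·5 + 3·(-4) + (-2)·(-3) = -10 - 12 + 6 = -16
|a|² = 4 + 9 + 4 = 17,  |a| = √17 ≈ 4.123106
|b|² = 25 + 16 + 9 = 50,  |b| = √50 ≈ 7.071068
cos θ = -16 / (4.123106 · 7.071068) ≈ -0.54880
θ = arccos(-0.54880) ≈ 123.3°

123.3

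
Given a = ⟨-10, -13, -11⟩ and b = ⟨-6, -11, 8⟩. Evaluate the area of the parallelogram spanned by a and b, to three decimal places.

270.120

i: (-13)·8 - (-11)·(-11) = -104 - 121 = -225
j: (-11)·(-6) - (-10)·8 = 66 - (-80) = 146
k: (-10)·(-11) - (-13)·(-6) = 110 - 78 = 32
a × b = (-225, 146, 32)
|a × b| = √((-225)² + 146² + 32²) = √72965 ≈ 270.1203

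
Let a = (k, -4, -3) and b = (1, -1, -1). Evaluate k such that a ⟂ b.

-7

a · b = k·1 + (-4)·(-1) + (-3)·(-1) = 7 + 1k
Set equal to 0: 1k = -7, so k = -7.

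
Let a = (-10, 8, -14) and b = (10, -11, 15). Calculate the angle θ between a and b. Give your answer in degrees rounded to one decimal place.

173.3

a · b = (-10)·10 + 8·(-11) + (-14)·15 = -100 - 88 - 210 = -398
|a|² = 100 + 64 + 196 = 360,  |a| = √360 ≈ 18.973666
|b|² = 100 + 121 + 225 = 446,  |b| = √446 ≈ 21.118712
cos θ = -398 / (18.973666 · 21.118712) ≈ -0.99326
θ = arccos(-0.99326) ≈ 173.3°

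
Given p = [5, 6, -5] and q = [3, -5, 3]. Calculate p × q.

i: 6·3 - (-5)·(-5) = 18 - 25 = -7
j: (-5)·3 - 5·3 = -15 - 15 = -30
k: 5·(-5) - 6·3 = -25 - 18 = -43
p × q = (-7, -30, -43)

(-7, -30, -43)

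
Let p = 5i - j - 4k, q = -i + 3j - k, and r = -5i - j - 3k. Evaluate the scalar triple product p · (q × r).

q × r:
i: 3·(-3) - (-1)·(-1) = -9 - 1 = -10
j: (-1)·(-5) - (-1)·(-3) = 5 - 3 = 2
k: (-1)·(-1) - 3·(-5) = 1 - (-15) = 16
q × r = (-10, 2, 16)
p · (q × r) = 5·(-10) + (-1)·2 + (-4)·16 = -50 - 2 - 64 = -116

-116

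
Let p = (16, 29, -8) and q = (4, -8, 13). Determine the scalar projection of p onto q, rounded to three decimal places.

-17.237

p · q = 16·4 + 29·(-8) + (-8)·13 = 64 - 232 - 104 = -272
|q| = √(16 + 64 + 169) = √249 ≈ 15.7797
comp_q p = -272 / √249 ≈ -17.237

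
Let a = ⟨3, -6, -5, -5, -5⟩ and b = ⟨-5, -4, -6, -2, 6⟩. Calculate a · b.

a · b = 3·(-5) + (-6)·(-4) + (-5)·(-6) + (-5)·(-2) + (-5)·6 = -15 + 24 + 30 + 10 - 30 = 19

19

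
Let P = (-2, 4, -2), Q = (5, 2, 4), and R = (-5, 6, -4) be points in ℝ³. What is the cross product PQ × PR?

(-8, -4, 8)

PQ = (7, -2, 6)
PR = (-3, 2, -2)
i: (-2)·(-2) - 6·2 = 4 - 12 = -8
j: 6·(-3) - 7·(-2) = -18 - (-14) = -4
k: 7·2 - (-2)·(-3) = 14 - 6 = 8
PQ × PR = (-8, -4, 8)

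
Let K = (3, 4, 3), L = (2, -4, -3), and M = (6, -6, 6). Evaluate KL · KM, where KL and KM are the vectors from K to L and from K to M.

KL = L − K = (-1, -8, -6)
KM = M − K = (3, -10, 3)
KL · KM = (-1)·3 + (-8)·(-10) + (-6)·3 = -3 + 80 - 18 = 59

59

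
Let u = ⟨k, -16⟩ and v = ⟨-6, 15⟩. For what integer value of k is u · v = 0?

u · v = k·(-6) + (-16)·15 = -240 - 6k
Set equal to 0: -6k = 240, so k = -40.

-40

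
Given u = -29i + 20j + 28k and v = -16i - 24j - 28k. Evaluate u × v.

(112, -1260, 1016)

i: 20·(-28) - 28·(-24) = -560 - (-672) = 112
j: 28·(-16) - (-29)·(-28) = -448 - 812 = -1260
k: (-29)·(-24) - 20·(-16) = 696 - (-320) = 1016
u × v = (112, -1260, 1016)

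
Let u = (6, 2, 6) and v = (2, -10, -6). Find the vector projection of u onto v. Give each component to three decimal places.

u · v = 6·2 + 2·(-10) + 6·(-6) = 12 - 20 - 36 = -44
|v|² = 4 + 100 + 36 = 140
proj_v u = (-44/140) · (2, -10, -6) ≈ (-0.629, 3.143, 1.886)

(-0.629, 3.143, 1.886)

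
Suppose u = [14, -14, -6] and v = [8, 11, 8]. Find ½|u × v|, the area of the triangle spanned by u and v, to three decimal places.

156.901

i: (-14)·8 - (-6)·11 = -112 - (-66) = -46
j: (-6)·8 - 14·8 = -48 - 112 = -160
k: 14·11 - (-14)·8 = 154 - (-112) = 266
u × v = (-46, -160, 266)
|u × v| = √((-46)² + (-160)² + 266²) = √98472 ≈ 313.8025
area = ½ · 313.8025 ≈ 156.901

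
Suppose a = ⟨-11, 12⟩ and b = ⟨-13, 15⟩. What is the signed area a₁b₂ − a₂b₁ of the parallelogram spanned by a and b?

-9

(-11)·15 - 12·(-13) = -165 - (-156) = -9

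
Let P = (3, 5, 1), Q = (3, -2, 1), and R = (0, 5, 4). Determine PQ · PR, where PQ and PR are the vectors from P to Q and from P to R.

0

PQ = Q − P = (0, -7, 0)
PR = R − P = (-3, 0, 3)
PQ · PR = 0·(-3) + (-7)·0 + 0·3 = 0 + 0 + 0 = 0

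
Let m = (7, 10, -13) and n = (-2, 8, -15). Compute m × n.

i: 10·(-15) - (-13)·8 = -150 - (-104) = -46
j: (-13)·(-2) - 7·(-15) = 26 - (-105) = 131
k: 7·8 - 10·(-2) = 56 - (-20) = 76
m × n = (-46, 131, 76)

(-46, 131, 76)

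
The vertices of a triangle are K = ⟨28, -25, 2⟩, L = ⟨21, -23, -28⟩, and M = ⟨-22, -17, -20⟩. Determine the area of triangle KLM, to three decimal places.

680.454

KL = (-7, 2, -30),  KM = (-50, 8, -22)
i: 2·(-22) - (-30)·8 = -44 - (-240) = 196
j: (-30)·(-50) - (-7)·(-22) = 1500 - 154 = 1346
k: (-7)·8 - 2·(-50) = -56 - (-100) = 44
KL × KM = (196, 1346, 44)
|KL × KM| = √1852068 ≈ 1360.9071
area = ½ · 1360.9071 ≈ 680.454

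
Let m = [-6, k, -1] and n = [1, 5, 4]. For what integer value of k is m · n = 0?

2

m · n = (-6)·1 + k·5 + (-1)·4 = -10 + 5k
Set equal to 0: 5k = 10, so k = 2.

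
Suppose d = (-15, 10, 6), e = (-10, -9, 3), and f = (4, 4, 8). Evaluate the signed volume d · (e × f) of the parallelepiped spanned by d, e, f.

2156

e × f:
i: (-9)·8 - 3·4 = -72 - 12 = -84
j: 3·4 - (-10)·8 = 12 - (-80) = 92
k: (-10)·4 - (-9)·4 = -40 - (-36) = -4
e × f = (-84, 92, -4)
d · (e × f) = (-15)·(-84) + 10·92 + 6·(-4) = 1260 + 920 - 24 = 2156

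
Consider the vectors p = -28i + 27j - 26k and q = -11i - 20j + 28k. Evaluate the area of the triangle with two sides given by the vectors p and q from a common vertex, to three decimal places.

i: 27·28 - (-26)·(-20) = 756 - 520 = 236
j: (-26)·(-11) - (-28)·28 = 286 - (-784) = 1070
k: (-28)·(-20) - 27·(-11) = 560 - (-297) = 857
p × q = (236, 1070, 857)
|p × q| = √(236² + 1070² + 857²) = √1935045 ≈ 1391.0589
area = ½ · 1391.0589 ≈ 695.529

695.529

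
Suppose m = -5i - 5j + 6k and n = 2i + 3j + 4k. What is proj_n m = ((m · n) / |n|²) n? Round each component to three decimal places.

m · n = (-5)·2 + (-5)·3 + 6·4 = -10 - 15 + 24 = -1
|n|² = 4 + 9 + 16 = 29
proj_n m = (-1/29) · (2, 3, 4) ≈ (-0.069, -0.103, -0.138)

(-0.069, -0.103, -0.138)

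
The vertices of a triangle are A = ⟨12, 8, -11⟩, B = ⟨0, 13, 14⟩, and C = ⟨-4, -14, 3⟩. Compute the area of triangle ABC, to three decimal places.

AB = (-12, 5, 25),  AC = (-16, -22, 14)
i: 5·14 - 25·(-22) = 70 - (-550) = 620
j: 25·(-16) - (-12)·14 = -400 - (-168) = -232
k: (-12)·(-22) - 5·(-16) = 264 - (-80) = 344
AB × AC = (620, -232, 344)
|AB × AC| = √556560 ≈ 746.0295
area = ½ · 746.0295 ≈ 373.015

373.015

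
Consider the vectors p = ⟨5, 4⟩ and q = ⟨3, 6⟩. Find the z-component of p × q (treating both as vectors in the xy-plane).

18

5·6 - 4·3 = 30 - 12 = 18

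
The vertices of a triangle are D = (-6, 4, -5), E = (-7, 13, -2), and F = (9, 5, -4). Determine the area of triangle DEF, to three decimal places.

DE = (-1, 9, 3),  DF = (15, 1, 1)
i: 9·1 - 3·1 = 9 - 3 = 6
j: 3·15 - (-1)·1 = 45 - (-1) = 46
k: (-1)·1 - 9·15 = -1 - 135 = -136
DE × DF = (6, 46, -136)
|DE × DF| = √20648 ≈ 143.6941
area = ½ · 143.6941 ≈ 71.847

71.847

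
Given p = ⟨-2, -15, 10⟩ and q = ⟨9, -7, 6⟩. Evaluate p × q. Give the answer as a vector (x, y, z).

i: (-15)·6 - 10·(-7) = -90 - (-70) = -20
j: 10·9 - (-2)·6 = 90 - (-12) = 102
k: (-2)·(-7) - (-15)·9 = 14 - (-135) = 149
p × q = (-20, 102, 149)

(-20, 102, 149)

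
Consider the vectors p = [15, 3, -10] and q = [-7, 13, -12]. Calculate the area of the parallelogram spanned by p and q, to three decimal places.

343.500

i: 3·(-12) - (-10)·13 = -36 - (-130) = 94
j: (-10)·(-7) - 15·(-12) = 70 - (-180) = 250
k: 15·13 - 3·(-7) = 195 - (-21) = 216
p × q = (94, 250, 216)
|p × q| = √(94² + 250² + 216²) = √117992 ≈ 343.4996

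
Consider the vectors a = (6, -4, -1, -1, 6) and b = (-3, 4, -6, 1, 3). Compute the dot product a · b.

-11

a · b = 6·(-3) + (-4)·4 + (-1)·(-6) + (-1)·1 + 6·3 = -18 - 16 + 6 - 1 + 18 = -11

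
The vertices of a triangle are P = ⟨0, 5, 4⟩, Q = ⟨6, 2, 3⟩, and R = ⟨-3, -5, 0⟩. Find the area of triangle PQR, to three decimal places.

37.061

PQ = (6, -3, -1),  PR = (-3, -10, -4)
i: (-3)·(-4) - (-1)·(-10) = 12 - 10 = 2
j: (-1)·(-3) - 6·(-4) = 3 - (-24) = 27
k: 6·(-10) - (-3)·(-3) = -60 - 9 = -69
PQ × PR = (2, 27, -69)
|PQ × PR| = √5494 ≈ 74.1215
area = ½ · 74.1215 ≈ 37.061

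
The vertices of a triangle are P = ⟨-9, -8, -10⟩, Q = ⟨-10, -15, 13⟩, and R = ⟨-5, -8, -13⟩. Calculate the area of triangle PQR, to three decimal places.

PQ = (-1, -7, 23),  PR = (4, 0, -3)
i: (-7)·(-3) - 23·0 = 21 - 0 = 21
j: 23·4 - (-1)·(-3) = 92 - 3 = 89
k: (-1)·0 - (-7)·4 = 0 - (-28) = 28
PQ × PR = (21, 89, 28)
|PQ × PR| = √9146 ≈ 95.6347
area = ½ · 95.6347 ≈ 47.817

47.817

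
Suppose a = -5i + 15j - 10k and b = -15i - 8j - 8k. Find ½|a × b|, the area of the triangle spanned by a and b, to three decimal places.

174.875

i: 15·(-8) - (-10)·(-8) = -120 - 80 = -200
j: (-10)·(-15) - (-5)·(-8) = 150 - 40 = 110
k: (-5)·(-8) - 15·(-15) = 40 - (-225) = 265
a × b = (-200, 110, 265)
|a × b| = √((-200)² + 110² + 265²) = √122325 ≈ 349.7499
area = ½ · 349.7499 ≈ 174.875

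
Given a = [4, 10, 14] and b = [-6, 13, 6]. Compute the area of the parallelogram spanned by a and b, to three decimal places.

i: 10·6 - 14·13 = 60 - 182 = -122
j: 14·(-6) - 4·6 = -84 - 24 = -108
k: 4·13 - 10·(-6) = 52 - (-60) = 112
a × b = (-122, -108, 112)
|a × b| = √((-122)² + (-108)² + 112²) = √39092 ≈ 197.7170

197.717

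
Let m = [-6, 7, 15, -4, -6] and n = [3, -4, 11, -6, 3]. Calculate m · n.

m · n = (-6)·3 + 7·(-4) + 15·11 + (-4)·(-6) + (-6)·3 = -18 - 28 + 165 + 24 - 18 = 125

125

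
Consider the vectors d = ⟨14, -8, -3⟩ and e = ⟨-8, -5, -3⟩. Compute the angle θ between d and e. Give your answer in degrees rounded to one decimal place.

112.8

d · e = 14·(-8) + (-8)·(-5) + (-3)·(-3) = -112 + 40 + 9 = -63
|d|² = 196 + 64 + 9 = 269,  |d| = √269 ≈ 16.401219
|e|² = 64 + 25 + 9 = 98,  |e| = √98 ≈ 9.899495
cos θ = -63 / (16.401219 · 9.899495) ≈ -0.38802
θ = arccos(-0.38802) ≈ 112.8°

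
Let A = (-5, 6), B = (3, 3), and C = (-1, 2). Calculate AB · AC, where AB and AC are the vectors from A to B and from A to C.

AB = B − A = (8, -3)
AC = C − A = (4, -4)
AB · AC = 8·4 + (-3)·(-4) = 32 + 12 = 44

44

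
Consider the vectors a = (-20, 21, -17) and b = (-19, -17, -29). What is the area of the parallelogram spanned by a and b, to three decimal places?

i: 21·(-29) - (-17)·(-17) = -609 - 289 = -898
j: (-17)·(-19) - (-20)·(-29) = 323 - 580 = -257
k: (-20)·(-17) - 21·(-19) = 340 - (-399) = 739
a × b = (-898, -257, 739)
|a × b| = √((-898)² + (-257)² + 739²) = √1418574 ≈ 1191.0390

1191.039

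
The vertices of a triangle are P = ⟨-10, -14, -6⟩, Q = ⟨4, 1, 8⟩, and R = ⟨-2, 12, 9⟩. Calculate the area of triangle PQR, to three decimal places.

PQ = (14, 15, 14),  PR = (8, 26, 15)
i: 15·15 - 14·26 = 225 - 364 = -139
j: 14·8 - 14·15 = 112 - 210 = -98
k: 14·26 - 15·8 = 364 - 120 = 244
PQ × PR = (-139, -98, 244)
|PQ × PR| = √88461 ≈ 297.4239
area = ½ · 297.4239 ≈ 148.712

148.712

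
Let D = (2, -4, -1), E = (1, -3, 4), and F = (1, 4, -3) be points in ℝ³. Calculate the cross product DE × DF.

(-42, -7, -7)

DE = (-1, 1, 5)
DF = (-1, 8, -2)
i: 1·(-2) - 5·8 = -2 - 40 = -42
j: 5·(-1) - (-1)·(-2) = -5 - 2 = -7
k: (-1)·8 - 1·(-1) = -8 - (-1) = -7
DE × DF = (-42, -7, -7)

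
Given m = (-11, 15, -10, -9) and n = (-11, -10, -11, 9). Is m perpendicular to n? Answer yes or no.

yes

m · n = (-11)·(-11) + 15·(-10) + (-10)·(-11) + (-9)·9 = 121 - 150 + 110 - 81 = 0
Zero, so the vectors are orthogonal.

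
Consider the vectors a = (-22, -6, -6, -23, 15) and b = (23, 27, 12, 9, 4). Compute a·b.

a · b = (-22)·23 + (-6)·27 + (-6)·12 + (-23)·9 + 15·4 = -506 - 162 - 72 - 207 + 60 = -887

-887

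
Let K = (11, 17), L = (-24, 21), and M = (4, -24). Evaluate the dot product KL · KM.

KL = L − K = (-35, 4)
KM = M − K = (-7, -41)
KL · KM = (-35)·(-7) + 4·(-41) = 245 - 164 = 81

81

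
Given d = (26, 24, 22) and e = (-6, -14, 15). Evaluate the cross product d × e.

i: 24·15 - 22·(-14) = 360 - (-308) = 668
j: 22·(-6) - 26·15 = -132 - 390 = -522
k: 26·(-14) - 24·(-6) = -364 - (-144) = -220
d × e = (668, -522, -220)

(668, -522, -220)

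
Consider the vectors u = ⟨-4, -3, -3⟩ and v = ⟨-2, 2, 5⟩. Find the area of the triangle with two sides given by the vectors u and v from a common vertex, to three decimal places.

i: (-3)·5 - (-3)·2 = -15 - (-6) = -9
j: (-3)·(-2) - (-4)·5 = 6 - (-20) = 26
k: (-4)·2 - (-3)·(-2) = -8 - 6 = -14
u × v = (-9, 26, -14)
|u × v| = √((-9)² + 26² + (-14)²) = √953 ≈ 30.8707
area = ½ · 30.8707 ≈ 15.435

15.435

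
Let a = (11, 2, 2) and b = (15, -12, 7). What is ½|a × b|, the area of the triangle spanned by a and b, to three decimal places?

86.454

i: 2·7 - 2·(-12) = 14 - (-24) = 38
j: 2·15 - 11·7 = 30 - 77 = -47
k: 11·(-12) - 2·15 = -132 - 30 = -162
a × b = (38, -47, -162)
|a × b| = √(38² + (-47)² + (-162)²) = √29897 ≈ 172.9075
area = ½ · 172.9075 ≈ 86.454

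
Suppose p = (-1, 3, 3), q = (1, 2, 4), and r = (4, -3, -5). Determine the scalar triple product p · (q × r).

q × r:
i: 2·(-5) - 4·(-3) = -10 - (-12) = 2
j: 4·4 - 1·(-5) = 16 - (-5) = 21
k: 1·(-3) - 2·4 = -3 - 8 = -11
q × r = (2, 21, -11)
p · (q × r) = (-1)·2 + 3·21 + 3·(-11) = -2 + 63 - 33 = 28

28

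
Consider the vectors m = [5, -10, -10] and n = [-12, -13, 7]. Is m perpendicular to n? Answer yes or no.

yes

m · n = 5·(-12) + (-10)·(-13) + (-10)·7 = -60 + 130 - 70 = 0
Zero, so the vectors are orthogonal.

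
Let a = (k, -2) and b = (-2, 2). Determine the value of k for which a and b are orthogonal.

a · b = k·(-2) + (-2)·2 = -4 - 2k
Set equal to 0: -2k = 4, so k = -2.

-2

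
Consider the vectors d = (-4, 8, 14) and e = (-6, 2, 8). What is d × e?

i: 8·8 - 14·2 = 64 - 28 = 36
j: 14·(-6) - (-4)·8 = -84 - (-32) = -52
k: (-4)·2 - 8·(-6) = -8 - (-48) = 40
d × e = (36, -52, 40)

(36, -52, 40)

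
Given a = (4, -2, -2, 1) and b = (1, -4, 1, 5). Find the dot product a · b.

15

a · b = 4·1 + (-2)·(-4) + (-2)·1 + 1·5 = 4 + 8 - 2 + 5 = 15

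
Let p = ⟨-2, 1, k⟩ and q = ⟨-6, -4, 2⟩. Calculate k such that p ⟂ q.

-4

p · q = (-2)·(-6) + 1·(-4) + k·2 = 8 + 2k
Set equal to 0: 2k = -8, so k = -4.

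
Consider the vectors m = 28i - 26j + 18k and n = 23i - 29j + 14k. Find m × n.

(158, 22, -214)

i: (-26)·14 - 18·(-29) = -364 - (-522) = 158
j: 18·23 - 28·14 = 414 - 392 = 22
k: 28·(-29) - (-26)·23 = -812 - (-598) = -214
m × n = (158, 22, -214)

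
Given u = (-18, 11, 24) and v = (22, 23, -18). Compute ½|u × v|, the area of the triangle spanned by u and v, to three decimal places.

i: 11·(-18) - 24·23 = -198 - 552 = -750
j: 24·22 - (-18)·(-18) = 528 - 324 = 204
k: (-18)·23 - 11·22 = -414 - 242 = -656
u × v = (-750, 204, -656)
|u × v| = √((-750)² + 204² + (-656)²) = √1034452 ≈ 1017.0801
area = ½ · 1017.0801 ≈ 508.540

508.540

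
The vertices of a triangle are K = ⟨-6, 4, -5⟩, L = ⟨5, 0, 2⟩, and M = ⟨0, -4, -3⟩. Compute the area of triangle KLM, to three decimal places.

KL = (11, -4, 7),  KM = (6, -8, 2)
i: (-4)·2 - 7·(-8) = -8 - (-56) = 48
j: 7·6 - 11·2 = 42 - 22 = 20
k: 11·(-8) - (-4)·6 = -88 - (-24) = -64
KL × KM = (48, 20, -64)
|KL × KM| = √6800 ≈ 82.4621
area = ½ · 82.4621 ≈ 41.231

41.231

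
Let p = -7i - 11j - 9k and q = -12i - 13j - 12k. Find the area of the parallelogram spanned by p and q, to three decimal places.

49.820

i: (-11)·(-12) - (-9)·(-13) = 132 - 117 = 15
j: (-9)·(-12) - (-7)·(-12) = 108 - 84 = 24
k: (-7)·(-13) - (-11)·(-12) = 91 - 132 = -41
p × q = (15, 24, -41)
|p × q| = √(15² + 24² + (-41)²) = √2482 ≈ 49.8197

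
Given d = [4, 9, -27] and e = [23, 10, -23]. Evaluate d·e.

803

d · e = 4·23 + 9·10 + (-27)·(-23) = 92 + 90 + 621 = 803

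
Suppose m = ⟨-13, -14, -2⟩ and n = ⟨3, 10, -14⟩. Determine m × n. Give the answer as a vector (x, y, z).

i: (-14)·(-14) - (-2)·10 = 196 - (-20) = 216
j: (-2)·3 - (-13)·(-14) = -6 - 182 = -188
k: (-13)·10 - (-14)·3 = -130 - (-42) = -88
m × n = (216, -188, -88)

(216, -188, -88)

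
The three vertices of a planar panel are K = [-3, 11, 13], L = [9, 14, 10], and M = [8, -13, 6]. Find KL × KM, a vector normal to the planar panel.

KL = (12, 3, -3)
KM = (11, -24, -7)
i: 3·(-7) - (-3)·(-24) = -21 - 72 = -93
j: (-3)·11 - 12·(-7) = -33 - (-84) = 51
k: 12·(-24) - 3·11 = -288 - 33 = -321
KL × KM = (-93, 51, -321)

(-93, 51, -321)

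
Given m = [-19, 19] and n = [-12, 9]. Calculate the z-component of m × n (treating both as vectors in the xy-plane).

57

(-19)·9 - 19·(-12) = -171 - (-228) = 57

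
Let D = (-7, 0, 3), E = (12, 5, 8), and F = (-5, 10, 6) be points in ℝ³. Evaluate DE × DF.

(-35, -47, 180)

DE = (19, 5, 5)
DF = (2, 10, 3)
i: 5·3 - 5·10 = 15 - 50 = -35
j: 5·2 - 19·3 = 10 - 57 = -47
k: 19·10 - 5·2 = 190 - 10 = 180
DE × DF = (-35, -47, 180)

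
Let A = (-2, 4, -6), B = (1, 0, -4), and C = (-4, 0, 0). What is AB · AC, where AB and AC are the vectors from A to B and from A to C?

22

AB = B − A = (3, -4, 2)
AC = C − A = (-2, -4, 6)
AB · AC = 3·(-2) + (-4)·(-4) + 2·6 = -6 + 16 + 12 = 22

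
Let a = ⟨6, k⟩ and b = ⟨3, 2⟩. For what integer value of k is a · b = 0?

-9

a · b = 6·3 + k·2 = 18 + 2k
Set equal to 0: 2k = -18, so k = -9.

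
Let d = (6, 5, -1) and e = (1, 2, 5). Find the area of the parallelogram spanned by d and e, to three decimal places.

i: 5·5 - (-1)·2 = 25 - (-2) = 27
j: (-1)·1 - 6·5 = -1 - 30 = -31
k: 6·2 - 5·1 = 12 - 5 = 7
d × e = (27, -31, 7)
|d × e| = √(27² + (-31)² + 7²) = √1739 ≈ 41.7013

41.701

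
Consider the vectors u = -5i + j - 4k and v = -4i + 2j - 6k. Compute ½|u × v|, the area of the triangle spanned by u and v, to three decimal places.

i: 1·(-6) - (-4)·2 = -6 - (-8) = 2
j: (-4)·(-4) - (-5)·(-6) = 16 - 30 = -14
k: (-5)·2 - 1·(-4) = -10 - (-4) = -6
u × v = (2, -14, -6)
|u × v| = √(2² + (-14)² + (-6)²) = √236 ≈ 15.3623
area = ½ · 15.3623 ≈ 7.681

7.681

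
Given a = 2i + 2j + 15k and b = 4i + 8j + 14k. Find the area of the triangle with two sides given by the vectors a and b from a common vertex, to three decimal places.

i: 2·14 - 15·8 = 28 - 120 = -92
j: 15·4 - 2·14 = 60 - 28 = 32
k: 2·8 - 2·4 = 16 - 8 = 8
a × b = (-92, 32, 8)
|a × b| = √((-92)² + 32² + 8²) = √9552 ≈ 97.7343
area = ½ · 97.7343 ≈ 48.867

48.867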